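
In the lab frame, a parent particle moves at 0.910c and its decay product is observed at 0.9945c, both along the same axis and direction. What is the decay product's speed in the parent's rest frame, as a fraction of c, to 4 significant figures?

u' ≈ 0.8894c

Inverse velocity addition: u' = (u − v)/(1 − uv/c²)
= (0.9945 − 0.910)/(1 − 0.9945×0.910) = 0.08450/0.0950050 = 0.8894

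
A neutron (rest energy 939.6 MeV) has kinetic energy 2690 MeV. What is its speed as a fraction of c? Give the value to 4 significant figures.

β ≈ 0.9659

γ = 1 + K/(m₀c²) = 1 + 2690/939.6 = 3.86292
β = √(1 − 1/γ²) = 0.9659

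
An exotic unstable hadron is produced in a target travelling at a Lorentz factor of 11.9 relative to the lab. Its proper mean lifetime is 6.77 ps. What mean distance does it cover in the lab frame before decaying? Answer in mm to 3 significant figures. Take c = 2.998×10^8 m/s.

β = √(1 − 1/γ²) = √(1 − 1/11.9²) = 0.99646
Dilated lifetime: Δt = γτ₀ = 11.9 × 6.77 ps = 80.563 ps
d = vΔt = 0.99646c × 80.563 ps = 2.9874×10^8 m/s × 8.0563×10^-11 s = 24.1 mm

d ≈ 24.1 mm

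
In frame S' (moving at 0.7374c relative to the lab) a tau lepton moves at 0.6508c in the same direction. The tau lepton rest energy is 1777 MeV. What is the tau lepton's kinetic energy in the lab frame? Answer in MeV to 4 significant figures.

u_lab = (0.6508 + 0.7374)/(1 + 0.6508×0.7374) = 0.9380364
γ = 1/√(1 − 0.9380364²) = 2.88570
K = (γ − 1)m₀c² = (2.88570 − 1) × 1777 = 1.88570 × 1777 = 3351 MeV

K ≈ 3351 MeV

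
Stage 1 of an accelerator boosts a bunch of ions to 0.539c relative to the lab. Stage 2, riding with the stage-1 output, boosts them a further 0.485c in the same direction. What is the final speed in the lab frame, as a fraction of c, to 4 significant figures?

u ≈ 0.8118c

Compose boost 2: (0.485 + 0.539)/(1 + 0.485×0.539) = 1.024/1.26141 = 0.8118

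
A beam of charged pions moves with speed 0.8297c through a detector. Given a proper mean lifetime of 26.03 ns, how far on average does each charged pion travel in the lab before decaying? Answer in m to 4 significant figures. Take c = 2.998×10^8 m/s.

d ≈ 11.60 m

γ = 1/√(1 − 0.8297²) = 1.79144
Dilated lifetime: Δt = γτ₀ = 1.79144 × 26.03 ns = 46.6312 ns
d = vΔt = 0.8297c × 46.6312 ns = 2.48744×10^8 m/s × 4.66312×10^-8 s = 11.60 m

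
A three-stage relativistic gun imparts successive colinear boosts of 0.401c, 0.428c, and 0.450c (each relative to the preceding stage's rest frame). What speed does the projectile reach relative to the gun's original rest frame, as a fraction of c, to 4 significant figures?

Compose boost 2: (0.428 + 0.401)/(1 + 0.428×0.401) = 0.8290/1.17163 = 0.707562
Compose boost 3: (0.450 + 0.707562)/(1 + 0.450×0.707562) = 1.15756/1.31840 = 0.8780

u ≈ 0.8780c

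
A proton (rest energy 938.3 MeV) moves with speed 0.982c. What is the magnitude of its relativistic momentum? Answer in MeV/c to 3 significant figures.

p ≈ 4880 MeV/c

γ = 1/√(1 − 0.982²) = 5.2943
p = γβm₀c = 5.2943 × 0.982 × 938.3 MeV/c = 4880 MeV/c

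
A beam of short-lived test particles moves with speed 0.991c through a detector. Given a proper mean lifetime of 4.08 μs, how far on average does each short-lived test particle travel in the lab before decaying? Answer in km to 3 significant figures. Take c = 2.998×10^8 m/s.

γ = 1/√(1 − 0.991²) = 7.4704
Dilated lifetime: Δt = γτ₀ = 7.4704 × 4.08 μs = 30.479 μs
d = vΔt = 0.991c × 30.479 μs = 2.9710×10^8 m/s × 3.0479×10^-5 s = 9.06 km

d ≈ 9.06 km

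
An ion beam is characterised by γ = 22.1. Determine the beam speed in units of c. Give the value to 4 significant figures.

β = √(1 − 1/γ²) = √(1 − 1/22.1²) = √(0.997953) = 0.9990

β ≈ 0.9990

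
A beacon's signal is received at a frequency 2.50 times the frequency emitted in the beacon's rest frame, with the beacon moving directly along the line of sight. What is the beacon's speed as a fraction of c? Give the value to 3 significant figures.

β ≈ 0.724

f_obs/f_src = √((1+β)/(1−β)) = 2.50  ⇒  (1+β)/(1−β) = 6.2500
β = |1 − D²|/(1 + D²) = |1 − 6.2500|/(1 + 6.2500) = 0.724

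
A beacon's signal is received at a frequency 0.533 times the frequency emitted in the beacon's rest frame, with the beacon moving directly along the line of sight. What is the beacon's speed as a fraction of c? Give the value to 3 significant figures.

β ≈ 0.558

f_obs/f_src = √((1−β)/(1+β)) = 0.533  ⇒  (1−β)/(1+β) = 0.28409
β = |1 − D²|/(1 + D²) = |1 − 0.28409|/(1 + 0.28409) = 0.558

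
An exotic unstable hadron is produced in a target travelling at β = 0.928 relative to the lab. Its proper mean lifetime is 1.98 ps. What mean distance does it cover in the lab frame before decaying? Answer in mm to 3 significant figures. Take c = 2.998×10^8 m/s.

d ≈ 1.48 mm

γ = 1/√(1 − 0.928²) = 2.6840
Dilated lifetime: Δt = γτ₀ = 2.6840 × 1.98 ps = 5.3143 ps
d = vΔt = 0.928c × 5.3143 ps = 2.7821×10^8 m/s × 5.3143×10^-12 s = 1.48 mm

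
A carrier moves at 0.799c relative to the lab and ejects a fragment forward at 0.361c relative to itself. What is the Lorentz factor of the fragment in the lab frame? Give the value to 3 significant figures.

u_lab = (0.361 + 0.799)/(1 + 0.361×0.799) = 1.160/1.28844 = 0.900314
γ = 1/√(1 − 0.900314²) = 2.30

γ ≈ 2.30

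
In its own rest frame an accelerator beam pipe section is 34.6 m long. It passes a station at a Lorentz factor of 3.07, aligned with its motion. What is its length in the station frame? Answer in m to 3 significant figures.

L ≈ 11.3 m

γ = 3.07 (given)
Length contraction: L = L₀/γ = 34.6/3.07 = 11.3 m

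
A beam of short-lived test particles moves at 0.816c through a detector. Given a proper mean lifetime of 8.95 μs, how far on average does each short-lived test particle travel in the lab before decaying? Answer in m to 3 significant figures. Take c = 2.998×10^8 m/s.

γ = 1/√(1 − 0.816²) = 1.7299
Dilated lifetime: Δt = γτ₀ = 1.7299 × 8.95 μs = 15.483 μs
d = vΔt = 0.816c × 15.483 μs = 2.4464×10^8 m/s × 1.5483×10^-5 s = 3790 m

d ≈ 3790 m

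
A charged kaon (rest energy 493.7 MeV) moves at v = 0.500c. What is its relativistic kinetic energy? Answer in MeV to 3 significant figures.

γ = 1/√(1 − 0.500²) = 1.1547
K = (γ − 1)m₀c² = (1.1547 − 1) × 493.7 MeV = 0.15470 × 493.7 MeV = 76.4 MeV

K ≈ 76.4 MeV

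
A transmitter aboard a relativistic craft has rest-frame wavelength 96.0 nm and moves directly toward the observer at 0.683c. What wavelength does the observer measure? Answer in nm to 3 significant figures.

λ_obs ≈ 41.7 nm

Relativistic Doppler: λ_obs = λ_src √((1−β)/(1+β))
= 96.0 × √(0.31700/1.6830) = 96.0 × 0.43400 = 41.7 nm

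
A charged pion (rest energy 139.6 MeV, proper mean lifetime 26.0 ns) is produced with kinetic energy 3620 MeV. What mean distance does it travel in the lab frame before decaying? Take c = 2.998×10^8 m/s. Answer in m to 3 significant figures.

d ≈ 210 m

γ = 1 + K/(m₀c²) = 1 + 3620/139.6 = 26.931
β = √(1 − 1/γ²) = 0.99931
Dilated lifetime: γτ₀ = 26.931 × 26.0 ns = 700.21 ns
d = βc·γτ₀ = 0.99931 × (2.998×10^8 m/s) × 7.0021×10^-7 s = 210 m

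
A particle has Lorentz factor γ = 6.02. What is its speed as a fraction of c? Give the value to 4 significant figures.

β ≈ 0.9861

β = √(1 − 1/γ²) = √(1 − 1/6.02²) = √(0.972406) = 0.9861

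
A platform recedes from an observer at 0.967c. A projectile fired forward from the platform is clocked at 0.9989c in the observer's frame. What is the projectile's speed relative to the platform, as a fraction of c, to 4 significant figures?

u' ≈ 0.9365c

Inverse velocity addition: u' = (u − v)/(1 − uv/c²)
= (0.9989 − 0.967)/(1 − 0.9989×0.967) = 0.03190/0.0340637 = 0.9365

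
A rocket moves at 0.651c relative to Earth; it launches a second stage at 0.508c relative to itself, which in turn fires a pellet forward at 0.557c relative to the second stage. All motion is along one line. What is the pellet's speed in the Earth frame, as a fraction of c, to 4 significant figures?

u ≈ 0.9615c

Compose boost 2: (0.508 + 0.651)/(1 + 0.508×0.651) = 1.159/1.33071 = 0.870965
Compose boost 3: (0.557 + 0.870965)/(1 + 0.557×0.870965) = 1.42796/1.48513 = 0.9615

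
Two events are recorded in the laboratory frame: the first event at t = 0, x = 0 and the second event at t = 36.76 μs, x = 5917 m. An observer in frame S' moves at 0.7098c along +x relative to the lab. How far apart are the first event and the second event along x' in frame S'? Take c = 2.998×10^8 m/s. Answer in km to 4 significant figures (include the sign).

Δx' ≈ -2.705 km

γ = 1/√(1 − 0.7098²) = 1.41964
Δx' = γ(Δx − vΔt) = 1.41964 × (5917 m − 0.7098×(2.998×10^8 m/s)×36.76×10^-6 s)
= 1.41964 × (-1905.46 m) = -2.705 km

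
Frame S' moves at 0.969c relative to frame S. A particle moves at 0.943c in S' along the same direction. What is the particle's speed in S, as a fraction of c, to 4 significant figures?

u ≈ 0.9991c

Relativistic velocity addition: u = (u' + v)/(1 + u'v/c²)
= (0.943 + 0.969)/(1 + 0.943×0.969) = 1.912/1.91377 = 0.9991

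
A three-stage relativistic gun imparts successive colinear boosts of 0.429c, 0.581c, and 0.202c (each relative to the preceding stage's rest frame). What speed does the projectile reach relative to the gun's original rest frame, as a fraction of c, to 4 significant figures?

u ≈ 0.8686c

Compose boost 2: (0.581 + 0.429)/(1 + 0.581×0.429) = 1.010/1.24925 = 0.808486
Compose boost 3: (0.202 + 0.808486)/(1 + 0.202×0.808486) = 1.01049/1.16331 = 0.8686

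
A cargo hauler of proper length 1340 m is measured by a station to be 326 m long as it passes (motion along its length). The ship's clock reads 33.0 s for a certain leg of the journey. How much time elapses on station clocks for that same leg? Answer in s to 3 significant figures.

Δt ≈ 136 s

Length contraction ⇒ γ = L₀/L = 1340/326 = 4.1104
Time dilation: Δt = γτ₀ = 4.1104 × 33.0 s = 136 s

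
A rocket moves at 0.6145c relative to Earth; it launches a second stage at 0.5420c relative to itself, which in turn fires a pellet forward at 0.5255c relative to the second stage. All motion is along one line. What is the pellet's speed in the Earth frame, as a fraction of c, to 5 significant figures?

u ≈ 0.95683c

Compose boost 2: (0.5420 + 0.6145)/(1 + 0.5420×0.6145) = 1.1565/1.333059 = 0.8675535
Compose boost 3: (0.5255 + 0.8675535)/(1 + 0.5255×0.8675535) = 1.393053/1.455899 = 0.95683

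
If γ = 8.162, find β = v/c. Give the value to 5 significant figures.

β = √(1 − 1/γ²) = √(1 − 1/8.162²) = √(0.9849891) = 0.99247

β ≈ 0.99247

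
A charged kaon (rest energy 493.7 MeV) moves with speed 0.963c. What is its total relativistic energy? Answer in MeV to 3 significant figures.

E ≈ 1830 MeV

γ = 1/√(1 − 0.963²) = 3.7106
E = γm₀c² = 3.7106 × 493.7 MeV = 1830 MeV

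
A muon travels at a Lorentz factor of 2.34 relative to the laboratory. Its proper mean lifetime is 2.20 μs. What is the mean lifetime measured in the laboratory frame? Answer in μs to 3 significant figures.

Δt ≈ 5.15 μs

γ = 2.34 (given)
Time dilation: Δt = γτ₀ = 2.34 × 2.20 μs = 5.15 μs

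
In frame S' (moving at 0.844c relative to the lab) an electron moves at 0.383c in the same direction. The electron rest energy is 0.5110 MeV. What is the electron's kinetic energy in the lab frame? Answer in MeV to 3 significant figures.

u_lab = (0.383 + 0.844)/(1 + 0.383×0.844) = 0.927261
γ = 1/√(1 − 0.927261²) = 2.6708
K = (γ − 1)m₀c² = (2.6708 − 1) × 0.5110 = 1.6708 × 0.5110 = 0.854 MeV

K ≈ 0.854 MeV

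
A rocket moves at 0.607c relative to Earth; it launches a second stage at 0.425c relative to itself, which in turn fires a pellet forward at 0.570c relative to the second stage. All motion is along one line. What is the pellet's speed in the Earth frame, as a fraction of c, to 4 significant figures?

u ≈ 0.9474c

Compose boost 2: (0.425 + 0.607)/(1 + 0.425×0.607) = 1.032/1.25798 = 0.820366
Compose boost 3: (0.570 + 0.820366)/(1 + 0.570×0.820366) = 1.39037/1.46761 = 0.9474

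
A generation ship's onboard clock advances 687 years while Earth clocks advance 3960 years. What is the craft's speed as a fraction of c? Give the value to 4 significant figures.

γ = Δt/τ₀ = 3960/687 = 5.76419
β = √(1 − 1/γ²) = √(1 − 1/5.76419²) = 0.9848

β ≈ 0.9848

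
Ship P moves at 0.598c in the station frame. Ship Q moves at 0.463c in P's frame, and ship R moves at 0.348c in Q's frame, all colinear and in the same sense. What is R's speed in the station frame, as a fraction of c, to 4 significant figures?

u ≈ 0.9145c

Compose boost 2: (0.463 + 0.598)/(1 + 0.463×0.598) = 1.061/1.27687 = 0.830936
Compose boost 3: (0.348 + 0.830936)/(1 + 0.348×0.830936) = 1.17894/1.28917 = 0.9145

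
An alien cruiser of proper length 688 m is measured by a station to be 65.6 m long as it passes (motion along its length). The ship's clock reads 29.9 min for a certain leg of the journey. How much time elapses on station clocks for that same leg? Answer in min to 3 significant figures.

Length contraction ⇒ γ = L₀/L = 688/65.6 = 10.488
Time dilation: Δt = γτ₀ = 10.488 × 29.9 min = 314 min

Δt ≈ 314 min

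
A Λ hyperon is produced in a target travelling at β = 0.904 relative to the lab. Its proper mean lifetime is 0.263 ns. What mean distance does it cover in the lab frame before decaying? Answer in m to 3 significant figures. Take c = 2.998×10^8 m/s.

γ = 1/√(1 − 0.904²) = 2.3390
Dilated lifetime: Δt = γτ₀ = 2.3390 × 0.263 ns = 0.61516 ns
d = vΔt = 0.904c × 0.61516 ns = 2.7102×10^8 m/s × 6.1516×10^-10 s = 0.167 m

d ≈ 0.167 m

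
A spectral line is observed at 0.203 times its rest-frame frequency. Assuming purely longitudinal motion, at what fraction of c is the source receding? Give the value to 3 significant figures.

f_obs/f_src = √((1−β)/(1+β)) = 0.203  ⇒  (1−β)/(1+β) = 0.041209
β = |1 − D²|/(1 + D²) = |1 − 0.041209|/(1 + 0.041209) = 0.921

β ≈ 0.921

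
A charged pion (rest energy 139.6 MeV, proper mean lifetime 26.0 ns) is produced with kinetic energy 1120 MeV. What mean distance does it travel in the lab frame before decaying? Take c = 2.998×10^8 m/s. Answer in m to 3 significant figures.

d ≈ 69.9 m

γ = 1 + K/(m₀c²) = 1 + 1120/139.6 = 9.0229
β = √(1 − 1/γ²) = 0.99384
Dilated lifetime: γτ₀ = 9.0229 × 26.0 ns = 234.60 ns
d = βc·γτ₀ = 0.99384 × (2.998×10^8 m/s) × 2.3460×10^-7 s = 69.9 m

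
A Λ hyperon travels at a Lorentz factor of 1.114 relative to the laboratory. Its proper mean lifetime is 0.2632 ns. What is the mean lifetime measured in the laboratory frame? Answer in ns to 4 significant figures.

γ = 1.114 (given)
Time dilation: Δt = γτ₀ = 1.114 × 0.2632 ns = 0.2932 ns

Δt ≈ 0.2932 ns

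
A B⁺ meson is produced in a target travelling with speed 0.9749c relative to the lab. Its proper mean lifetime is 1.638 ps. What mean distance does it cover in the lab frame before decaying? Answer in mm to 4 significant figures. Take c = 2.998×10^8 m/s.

d ≈ 2.150 mm

γ = 1/√(1 − 0.9749²) = 4.49149
Dilated lifetime: Δt = γτ₀ = 4.49149 × 1.638 ps = 7.35706 ps
d = vΔt = 0.9749c × 7.35706 ps = 2.92275×10^8 m/s × 7.35706×10^-12 s = 2.150 mm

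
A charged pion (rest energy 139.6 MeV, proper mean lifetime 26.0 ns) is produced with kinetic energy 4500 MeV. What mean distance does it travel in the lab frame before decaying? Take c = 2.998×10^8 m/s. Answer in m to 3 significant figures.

d ≈ 259 m

γ = 1 + K/(m₀c²) = 1 + 4500/139.6 = 33.235
β = √(1 − 1/γ²) = 0.99955
Dilated lifetime: γτ₀ = 33.235 × 26.0 ns = 864.11 ns
d = βc·γτ₀ = 0.99955 × (2.998×10^8 m/s) × 8.6411×10^-7 s = 259 m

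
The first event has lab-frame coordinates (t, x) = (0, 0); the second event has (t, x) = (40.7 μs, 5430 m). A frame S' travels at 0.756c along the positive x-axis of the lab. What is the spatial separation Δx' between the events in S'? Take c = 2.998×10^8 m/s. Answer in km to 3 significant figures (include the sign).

Δx' ≈ -5.80 km

γ = 1/√(1 − 0.756²) = 1.5277
Δx' = γ(Δx − vΔt) = 1.5277 × (5430 m − 0.756×(2.998×10^8 m/s)×40.7×10^-6 s)
= 1.5277 × (-3794.6 m) = -5.80 km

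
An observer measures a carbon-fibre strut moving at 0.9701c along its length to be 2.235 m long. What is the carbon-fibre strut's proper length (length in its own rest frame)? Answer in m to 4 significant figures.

L₀ ≈ 9.209 m

γ = 1/√(1 − 0.9701²) = 4.12022
L₀ = γL = 4.12022 × 2.235 = 9.209 m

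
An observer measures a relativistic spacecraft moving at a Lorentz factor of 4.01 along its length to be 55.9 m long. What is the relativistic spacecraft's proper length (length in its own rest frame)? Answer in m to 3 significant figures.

γ = 4.01 (given)
L₀ = γL = 4.01 × 55.9 = 224 m

L₀ ≈ 224 m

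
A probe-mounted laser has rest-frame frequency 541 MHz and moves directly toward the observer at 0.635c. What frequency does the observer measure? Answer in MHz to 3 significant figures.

f_obs ≈ 1150 MHz

Relativistic Doppler: f_obs = f_src √((1+β)/(1−β))
= 541 × √(1.6350/0.36500) = 541 × 2.1165 = 1150 MHz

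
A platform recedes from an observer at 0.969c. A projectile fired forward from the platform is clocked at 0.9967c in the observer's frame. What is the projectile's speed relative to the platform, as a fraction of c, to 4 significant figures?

u' ≈ 0.8100c

Inverse velocity addition: u' = (u − v)/(1 − uv/c²)
= (0.9967 − 0.969)/(1 − 0.9967×0.969) = 0.02770/0.0341977 = 0.8100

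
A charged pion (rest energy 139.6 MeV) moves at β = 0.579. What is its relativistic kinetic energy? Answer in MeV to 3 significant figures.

K ≈ 31.6 MeV

γ = 1/√(1 − 0.579²) = 1.2265
K = (γ − 1)m₀c² = (1.2265 − 1) × 139.6 MeV = 0.22650 × 139.6 MeV = 31.6 MeV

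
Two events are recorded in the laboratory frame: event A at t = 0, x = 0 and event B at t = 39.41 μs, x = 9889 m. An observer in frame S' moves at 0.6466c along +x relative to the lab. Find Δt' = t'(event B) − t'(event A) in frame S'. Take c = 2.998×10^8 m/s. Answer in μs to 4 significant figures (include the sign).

Δt' ≈ 23.70 μs

γ = 1/√(1 − 0.6466²) = 1.31091
Δt' = γ(Δt − vΔx/c²) = 1.31091 × (39.41 μs − 0.6466×9889 m / (2.998×10^8 m/s))
= 1.31091 × (18.0817 μs) = 23.70 μs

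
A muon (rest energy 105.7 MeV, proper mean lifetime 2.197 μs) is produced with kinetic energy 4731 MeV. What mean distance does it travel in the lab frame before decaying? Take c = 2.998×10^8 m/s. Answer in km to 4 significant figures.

γ = 1 + K/(m₀c²) = 1 + 4731/105.7 = 45.7588
β = √(1 − 1/γ²) = 0.999761
Dilated lifetime: γτ₀ = 45.7588 × 2.197 μs = 100.532 μs
d = βc·γτ₀ = 0.999761 × (2.998×10^8 m/s) × 0.000100532 s = 30.13 km

d ≈ 30.13 km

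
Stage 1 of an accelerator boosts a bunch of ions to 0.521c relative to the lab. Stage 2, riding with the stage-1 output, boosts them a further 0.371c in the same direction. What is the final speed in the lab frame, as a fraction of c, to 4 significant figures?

Compose boost 2: (0.371 + 0.521)/(1 + 0.371×0.521) = 0.8920/1.19329 = 0.7475

u ≈ 0.7475c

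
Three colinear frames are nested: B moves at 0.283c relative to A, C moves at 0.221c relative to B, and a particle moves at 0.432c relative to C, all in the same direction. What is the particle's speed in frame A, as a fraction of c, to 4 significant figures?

u ≈ 0.7522c

Compose boost 2: (0.221 + 0.283)/(1 + 0.221×0.283) = 0.5040/1.06254 = 0.474334
Compose boost 3: (0.432 + 0.474334)/(1 + 0.432×0.474334) = 0.906334/1.20491 = 0.7522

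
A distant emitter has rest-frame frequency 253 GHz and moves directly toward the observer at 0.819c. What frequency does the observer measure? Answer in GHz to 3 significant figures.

f_obs ≈ 802 GHz

Relativistic Doppler: f_obs = f_src √((1+β)/(1−β))
= 253 × √(1.8190/0.18100) = 253 × 3.1701 = 802 GHz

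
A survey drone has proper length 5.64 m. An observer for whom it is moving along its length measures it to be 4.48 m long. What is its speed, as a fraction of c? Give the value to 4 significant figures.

γ = L₀/L = 5.64/4.48 = 1.25893
β = √(1 − 1/γ²) = 0.6075

β ≈ 0.6075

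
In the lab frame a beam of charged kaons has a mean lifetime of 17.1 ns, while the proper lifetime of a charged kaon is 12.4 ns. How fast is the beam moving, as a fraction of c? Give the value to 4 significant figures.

β ≈ 0.6886

γ = Δt/τ₀ = 17.1/12.4 = 1.37903
β = √(1 − 1/γ²) = √(1 − 1/1.37903²) = 0.6886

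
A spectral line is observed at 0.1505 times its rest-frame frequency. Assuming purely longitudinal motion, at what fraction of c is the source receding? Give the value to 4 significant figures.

β ≈ 0.9557

f_obs/f_src = √((1−β)/(1+β)) = 0.1505  ⇒  (1−β)/(1+β) = 0.0226502
β = |1 − D²|/(1 + D²) = |1 − 0.0226502|/(1 + 0.0226502) = 0.9557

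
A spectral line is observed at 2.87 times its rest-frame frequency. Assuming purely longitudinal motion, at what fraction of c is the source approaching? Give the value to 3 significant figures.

β ≈ 0.783

f_obs/f_src = √((1+β)/(1−β)) = 2.87  ⇒  (1+β)/(1−β) = 8.2369
β = |1 − D²|/(1 + D²) = |1 − 8.2369|/(1 + 8.2369) = 0.783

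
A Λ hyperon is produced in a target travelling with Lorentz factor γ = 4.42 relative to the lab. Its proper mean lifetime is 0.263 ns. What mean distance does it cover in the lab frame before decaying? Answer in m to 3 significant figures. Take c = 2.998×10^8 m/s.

β = √(1 − 1/γ²) = √(1 − 1/4.42²) = 0.97407
Dilated lifetime: Δt = γτ₀ = 4.42 × 0.263 ns = 1.1625 ns
d = vΔt = 0.97407c × 1.1625 ns = 2.9203×10^8 m/s × 1.1625×10^-9 s = 0.339 m

d ≈ 0.339 m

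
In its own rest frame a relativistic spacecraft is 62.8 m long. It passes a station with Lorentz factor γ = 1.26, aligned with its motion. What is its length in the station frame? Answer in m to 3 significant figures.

γ = 1.26 (given)
Length contraction: L = L₀/γ = 62.8/1.26 = 49.8 m

L ≈ 49.8 m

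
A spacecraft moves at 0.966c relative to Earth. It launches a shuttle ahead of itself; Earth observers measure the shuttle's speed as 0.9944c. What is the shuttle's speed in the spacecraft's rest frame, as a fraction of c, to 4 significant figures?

Inverse velocity addition: u' = (u − v)/(1 − uv/c²)
= (0.9944 − 0.966)/(1 − 0.9944×0.966) = 0.02840/0.0394096 = 0.7206

u' ≈ 0.7206c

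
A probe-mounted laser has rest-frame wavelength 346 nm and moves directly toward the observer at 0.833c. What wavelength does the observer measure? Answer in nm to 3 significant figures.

λ_obs ≈ 104 nm

Relativistic Doppler: λ_obs = λ_src √((1−β)/(1+β))
= 346 × √(0.16700/1.8330) = 346 × 0.30184 = 104 nm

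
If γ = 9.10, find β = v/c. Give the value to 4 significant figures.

β = √(1 − 1/γ²) = √(1 − 1/9.10²) = √(0.987924) = 0.9939

β ≈ 0.9939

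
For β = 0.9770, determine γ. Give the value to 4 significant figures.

γ = 1/√(1 − β²) = 1/√(1 − 0.9770²) = 1/√(0.0454710) = 4.690

γ ≈ 4.690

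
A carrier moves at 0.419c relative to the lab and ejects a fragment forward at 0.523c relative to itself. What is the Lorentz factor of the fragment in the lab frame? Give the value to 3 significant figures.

u_lab = (0.523 + 0.419)/(1 + 0.523×0.419) = 0.9420/1.21914 = 0.772678
γ = 1/√(1 − 0.772678²) = 1.58

γ ≈ 1.58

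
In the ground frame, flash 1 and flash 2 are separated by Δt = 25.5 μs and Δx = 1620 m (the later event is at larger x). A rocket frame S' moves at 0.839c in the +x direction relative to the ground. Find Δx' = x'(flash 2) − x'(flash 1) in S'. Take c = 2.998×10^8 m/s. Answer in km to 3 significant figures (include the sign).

γ = 1/√(1 − 0.839²) = 1.8378
Δx' = γ(Δx − vΔt) = 1.8378 × (1620 m − 0.839×(2.998×10^8 m/s)×25.5×10^-6 s)
= 1.8378 × (-4794.1 m) = -8.81 km

Δx' ≈ -8.81 km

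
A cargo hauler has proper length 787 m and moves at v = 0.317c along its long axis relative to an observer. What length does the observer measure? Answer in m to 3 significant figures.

L ≈ 746 m

γ = 1/√(1 − 0.317²) = 1.0544
Length contraction: L = L₀/γ = 787/1.0544 = 746 m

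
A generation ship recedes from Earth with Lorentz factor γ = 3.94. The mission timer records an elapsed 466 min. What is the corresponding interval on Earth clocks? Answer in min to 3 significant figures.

Δt ≈ 1840 min

γ = 3.94 (given)
Time dilation: Δt = γτ₀ = 3.94 × 466 min = 1840 min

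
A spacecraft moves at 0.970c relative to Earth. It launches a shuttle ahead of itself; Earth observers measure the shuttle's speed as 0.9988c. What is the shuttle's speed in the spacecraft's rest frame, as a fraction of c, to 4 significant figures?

Inverse velocity addition: u' = (u − v)/(1 − uv/c²)
= (0.9988 − 0.970)/(1 − 0.9988×0.970) = 0.02880/0.0311640 = 0.9241

u' ≈ 0.9241c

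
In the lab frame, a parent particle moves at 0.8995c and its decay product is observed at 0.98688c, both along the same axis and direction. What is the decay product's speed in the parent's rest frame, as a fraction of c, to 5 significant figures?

Inverse velocity addition: u' = (u − v)/(1 − uv/c²)
= (0.98688 − 0.8995)/(1 − 0.98688×0.8995) = 0.087380/0.1123014 = 0.77808

u' ≈ 0.77808c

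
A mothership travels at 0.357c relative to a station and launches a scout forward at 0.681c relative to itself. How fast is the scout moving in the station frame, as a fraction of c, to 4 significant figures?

Compose boost 2: (0.681 + 0.357)/(1 + 0.681×0.357) = 1.038/1.24312 = 0.8350

u ≈ 0.8350c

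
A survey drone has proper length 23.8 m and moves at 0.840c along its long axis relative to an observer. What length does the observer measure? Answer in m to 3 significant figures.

L ≈ 12.9 m

γ = 1/√(1 − 0.840²) = 1.8430
Length contraction: L = L₀/γ = 23.8/1.8430 = 12.9 m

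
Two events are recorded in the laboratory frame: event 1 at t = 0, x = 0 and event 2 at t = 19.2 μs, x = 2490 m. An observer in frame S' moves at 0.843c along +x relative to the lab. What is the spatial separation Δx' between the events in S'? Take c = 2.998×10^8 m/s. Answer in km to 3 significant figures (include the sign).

Δx' ≈ -4.39 km

γ = 1/√(1 − 0.843²) = 1.8590
Δx' = γ(Δx − vΔt) = 1.8590 × (2490 m − 0.843×(2.998×10^8 m/s)×19.2×10^-6 s)
= 1.8590 × (-2362.4 m) = -4.39 km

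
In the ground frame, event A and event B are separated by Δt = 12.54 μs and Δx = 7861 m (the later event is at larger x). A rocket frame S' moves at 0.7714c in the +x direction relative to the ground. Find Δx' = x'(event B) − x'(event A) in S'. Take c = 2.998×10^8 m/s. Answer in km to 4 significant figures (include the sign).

Δx' ≈ 7.796 km

γ = 1/√(1 − 0.7714²) = 1.57146
Δx' = γ(Δx − vΔt) = 1.57146 × (7861 m − 0.7714×(2.998×10^8 m/s)×12.54×10^-6 s)
= 1.57146 × (4960.93 m) = 7.796 km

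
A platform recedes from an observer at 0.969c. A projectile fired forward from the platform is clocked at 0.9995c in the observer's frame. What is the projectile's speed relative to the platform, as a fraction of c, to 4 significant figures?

u' ≈ 0.9687c

Inverse velocity addition: u' = (u − v)/(1 − uv/c²)
= (0.9995 − 0.969)/(1 − 0.9995×0.969) = 0.03050/0.0314845 = 0.9687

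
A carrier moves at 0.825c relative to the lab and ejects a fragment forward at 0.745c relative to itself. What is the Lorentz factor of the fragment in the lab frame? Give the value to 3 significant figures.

γ ≈ 4.28

u_lab = (0.745 + 0.825)/(1 + 0.745×0.825) = 1.570/1.61462 = 0.972362
γ = 1/√(1 − 0.972362²) = 4.28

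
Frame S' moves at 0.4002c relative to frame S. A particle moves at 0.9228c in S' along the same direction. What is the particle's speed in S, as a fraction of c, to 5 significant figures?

u ≈ 0.96618c

Relativistic velocity addition: u = (u' + v)/(1 + u'v/c²)
= (0.9228 + 0.4002)/(1 + 0.9228×0.4002) = 1.3230/1.369305 = 0.96618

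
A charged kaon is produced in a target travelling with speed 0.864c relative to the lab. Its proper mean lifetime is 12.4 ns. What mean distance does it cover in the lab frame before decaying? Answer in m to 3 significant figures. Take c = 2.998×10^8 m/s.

γ = 1/√(1 − 0.864²) = 1.9861
Dilated lifetime: Δt = γτ₀ = 1.9861 × 12.4 ns = 24.628 ns
d = vΔt = 0.864c × 24.628 ns = 2.5903×10^8 m/s × 2.4628×10^-8 s = 6.38 m

d ≈ 6.38 m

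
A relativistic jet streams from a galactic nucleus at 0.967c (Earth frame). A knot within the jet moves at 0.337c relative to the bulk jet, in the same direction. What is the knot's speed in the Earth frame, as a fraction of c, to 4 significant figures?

u ≈ 0.9835c

Relativistic velocity addition: u = (u' + v)/(1 + u'v/c²)
= (0.337 + 0.967)/(1 + 0.337×0.967) = 1.304/1.32588 = 0.9835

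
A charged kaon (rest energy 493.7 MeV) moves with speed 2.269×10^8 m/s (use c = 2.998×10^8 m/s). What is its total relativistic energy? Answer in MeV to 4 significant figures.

β = v/c = 2.269×10^8 / 2.998×10^8 = 0.756838
γ = 1/√(1 − 0.756838²) = 1.52998
E = γm₀c² = 1.52998 × 493.7 MeV = 755.4 MeV

E ≈ 755.4 MeV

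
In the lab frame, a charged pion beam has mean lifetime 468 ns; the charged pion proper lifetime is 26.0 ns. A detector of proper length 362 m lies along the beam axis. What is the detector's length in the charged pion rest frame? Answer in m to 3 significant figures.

Time dilation ⇒ γ = Δt/τ₀ = 468/26.0 = 18.000
Length contraction: L = L₀/γ = 362/18.000 = 20.1 m

L ≈ 20.1 m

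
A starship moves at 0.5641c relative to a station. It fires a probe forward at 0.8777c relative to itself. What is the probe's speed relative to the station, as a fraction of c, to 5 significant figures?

u ≈ 0.96434c

Relativistic velocity addition: u = (u' + v)/(1 + u'v/c²)
= (0.8777 + 0.5641)/(1 + 0.8777×0.5641) = 1.4418/1.495111 = 0.96434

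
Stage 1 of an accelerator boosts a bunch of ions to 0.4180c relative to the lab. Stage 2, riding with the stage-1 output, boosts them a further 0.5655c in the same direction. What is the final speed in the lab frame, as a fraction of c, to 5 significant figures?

u ≈ 0.79547c

Compose boost 2: (0.5655 + 0.4180)/(1 + 0.5655×0.4180) = 0.98350/1.236379 = 0.79547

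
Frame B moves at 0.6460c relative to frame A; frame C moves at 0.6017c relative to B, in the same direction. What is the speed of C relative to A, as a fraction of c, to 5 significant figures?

u ≈ 0.89847c

Compose boost 2: (0.6017 + 0.6460)/(1 + 0.6017×0.6460) = 1.2477/1.388698 = 0.89847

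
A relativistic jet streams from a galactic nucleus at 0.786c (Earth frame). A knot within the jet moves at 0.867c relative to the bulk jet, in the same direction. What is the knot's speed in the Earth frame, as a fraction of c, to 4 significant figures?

Relativistic velocity addition: u = (u' + v)/(1 + u'v/c²)
= (0.867 + 0.786)/(1 + 0.867×0.786) = 1.653/1.68146 = 0.9831

u ≈ 0.9831c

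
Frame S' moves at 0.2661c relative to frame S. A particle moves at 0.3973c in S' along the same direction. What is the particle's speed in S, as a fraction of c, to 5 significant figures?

Relativistic velocity addition: u = (u' + v)/(1 + u'v/c²)
= (0.3973 + 0.2661)/(1 + 0.3973×0.2661) = 0.66340/1.105722 = 0.59997

u ≈ 0.59997c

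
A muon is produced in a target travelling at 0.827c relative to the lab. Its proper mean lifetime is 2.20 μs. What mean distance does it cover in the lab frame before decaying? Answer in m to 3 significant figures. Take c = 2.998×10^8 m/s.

d ≈ 970 m

γ = 1/√(1 − 0.827²) = 1.7787
Dilated lifetime: Δt = γτ₀ = 1.7787 × 2.20 μs = 3.9132 μs
d = vΔt = 0.827c × 3.9132 μs = 2.4793×10^8 m/s × 3.9132×10^-6 s = 970 m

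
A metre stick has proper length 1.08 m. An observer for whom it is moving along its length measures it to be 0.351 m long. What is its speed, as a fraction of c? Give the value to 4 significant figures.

β ≈ 0.9457

γ = L₀/L = 1.08/0.351 = 3.07692
β = √(1 − 1/γ²) = 0.9457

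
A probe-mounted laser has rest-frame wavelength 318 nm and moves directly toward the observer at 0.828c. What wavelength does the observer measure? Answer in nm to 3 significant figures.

Relativistic Doppler: λ_obs = λ_src √((1−β)/(1+β))
= 318 × √(0.17200/1.8280) = 318 × 0.30674 = 97.5 nm

λ_obs ≈ 97.5 nm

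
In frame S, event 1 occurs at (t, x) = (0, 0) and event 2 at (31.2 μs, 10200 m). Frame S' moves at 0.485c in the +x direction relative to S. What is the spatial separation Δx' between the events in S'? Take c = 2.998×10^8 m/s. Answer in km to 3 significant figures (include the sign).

Δx' ≈ 6.48 km

γ = 1/√(1 − 0.485²) = 1.1435
Δx' = γ(Δx − vΔt) = 1.1435 × (10200 m − 0.485×(2.998×10^8 m/s)×31.2×10^-6 s)
= 1.1435 × (5663.4 m) = 6.48 km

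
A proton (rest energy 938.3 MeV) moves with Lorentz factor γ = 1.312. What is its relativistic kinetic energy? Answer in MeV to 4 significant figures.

γ = 1.312 (given)
K = (γ − 1)m₀c² = (1.312 − 1) × 938.3 MeV = 0.312000 × 938.3 MeV = 292.7 MeV

K ≈ 292.7 MeV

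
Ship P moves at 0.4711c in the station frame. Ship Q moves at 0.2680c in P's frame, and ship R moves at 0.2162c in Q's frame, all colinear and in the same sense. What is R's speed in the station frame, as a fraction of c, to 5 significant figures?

Compose boost 2: (0.2680 + 0.4711)/(1 + 0.2680×0.4711) = 0.73910/1.126255 = 0.6562458
Compose boost 3: (0.2162 + 0.6562458)/(1 + 0.2162×0.6562458) = 0.8724458/1.141880 = 0.76404

u ≈ 0.76404c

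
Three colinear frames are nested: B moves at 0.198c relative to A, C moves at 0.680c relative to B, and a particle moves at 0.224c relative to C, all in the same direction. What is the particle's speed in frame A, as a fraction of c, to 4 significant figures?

Compose boost 2: (0.680 + 0.198)/(1 + 0.680×0.198) = 0.8780/1.13464 = 0.773814
Compose boost 3: (0.224 + 0.773814)/(1 + 0.224×0.773814) = 0.997814/1.17333 = 0.8504

u ≈ 0.8504c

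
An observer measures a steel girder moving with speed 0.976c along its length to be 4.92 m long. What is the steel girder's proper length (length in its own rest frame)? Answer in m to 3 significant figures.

γ = 1/√(1 − 0.976²) = 4.5920
L₀ = γL = 4.5920 × 4.92 = 22.6 m

L₀ ≈ 22.6 m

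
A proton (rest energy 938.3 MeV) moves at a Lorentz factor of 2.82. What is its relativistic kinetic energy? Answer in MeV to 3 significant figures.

K ≈ 1710 MeV

γ = 2.82 (given)
K = (γ − 1)m₀c² = (2.82 − 1) × 938.3 MeV = 1.8200 × 938.3 MeV = 1710 MeV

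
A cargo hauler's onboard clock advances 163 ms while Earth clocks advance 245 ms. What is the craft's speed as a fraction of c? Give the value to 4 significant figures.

γ = Δt/τ₀ = 245/163 = 1.50307
β = √(1 − 1/γ²) = √(1 − 1/1.50307²) = 0.7466

β ≈ 0.7466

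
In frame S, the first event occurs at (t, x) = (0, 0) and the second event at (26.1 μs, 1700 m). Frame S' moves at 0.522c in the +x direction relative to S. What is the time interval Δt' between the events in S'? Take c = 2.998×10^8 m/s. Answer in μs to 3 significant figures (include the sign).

γ = 1/√(1 − 0.522²) = 1.1724
Δt' = γ(Δt − vΔx/c²) = 1.1724 × (26.1 μs − 0.522×1700 m / (2.998×10^8 m/s))
= 1.1724 × (23.140 μs) = 27.1 μs

Δt' ≈ 27.1 μs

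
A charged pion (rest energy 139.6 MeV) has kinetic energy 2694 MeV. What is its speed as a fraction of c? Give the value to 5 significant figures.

γ = 1 + K/(m₀c²) = 1 + 2694/139.6 = 20.29799
β = √(1 − 1/γ²) = 0.99879

β ≈ 0.99879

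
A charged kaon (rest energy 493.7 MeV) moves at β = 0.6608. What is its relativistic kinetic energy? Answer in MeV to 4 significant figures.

γ = 1/√(1 − 0.6608²) = 1.33233
K = (γ − 1)m₀c² = (1.33233 − 1) × 493.7 MeV = 0.332335 × 493.7 MeV = 164.1 MeV

K ≈ 164.1 MeV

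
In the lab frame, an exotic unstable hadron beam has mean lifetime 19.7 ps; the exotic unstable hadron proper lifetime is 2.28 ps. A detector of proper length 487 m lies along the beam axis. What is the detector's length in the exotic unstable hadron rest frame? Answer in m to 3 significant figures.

L ≈ 56.4 m

Time dilation ⇒ γ = Δt/τ₀ = 19.7/2.28 = 8.6404
Length contraction: L = L₀/γ = 487/8.6404 = 56.4 m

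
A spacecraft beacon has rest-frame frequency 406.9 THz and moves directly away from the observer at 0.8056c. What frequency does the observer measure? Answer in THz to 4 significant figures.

f_obs ≈ 133.5 THz

Relativistic Doppler: f_obs = f_src √((1−β)/(1+β))
= 406.9 × √(0.194400/1.80560) = 406.9 × 0.328124 = 133.5 THz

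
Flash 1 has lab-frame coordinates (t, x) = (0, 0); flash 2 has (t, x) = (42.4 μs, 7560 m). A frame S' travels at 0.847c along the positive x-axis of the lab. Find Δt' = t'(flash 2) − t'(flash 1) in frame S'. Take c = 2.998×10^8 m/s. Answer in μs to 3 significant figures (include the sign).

γ = 1/√(1 − 0.847²) = 1.8811
Δt' = γ(Δt − vΔx/c²) = 1.8811 × (42.4 μs − 0.847×7560 m / (2.998×10^8 m/s))
= 1.8811 × (21.041 μs) = 39.6 μs

Δt' ≈ 39.6 μs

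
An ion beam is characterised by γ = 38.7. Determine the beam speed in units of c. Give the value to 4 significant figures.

β ≈ 0.9997

β = √(1 − 1/γ²) = √(1 − 1/38.7²) = √(0.999332) = 0.9997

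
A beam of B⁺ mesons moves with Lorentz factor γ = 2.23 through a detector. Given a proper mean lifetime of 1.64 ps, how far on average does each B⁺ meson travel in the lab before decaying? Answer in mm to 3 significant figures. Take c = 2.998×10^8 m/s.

d ≈ 0.980 mm

β = √(1 − 1/γ²) = √(1 − 1/2.23²) = 0.89382
Dilated lifetime: Δt = γτ₀ = 2.23 × 1.64 ps = 3.6572 ps
d = vΔt = 0.89382c × 3.6572 ps = 2.6797×10^8 m/s × 3.6572×10^-12 s = 0.980 mm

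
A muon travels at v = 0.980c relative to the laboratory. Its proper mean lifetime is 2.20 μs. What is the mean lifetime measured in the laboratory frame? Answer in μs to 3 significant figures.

Δt ≈ 11.1 μs

γ = 1/√(1 − 0.980²) = 5.0252
Time dilation: Δt = γτ₀ = 5.0252 × 2.20 μs = 11.1 μs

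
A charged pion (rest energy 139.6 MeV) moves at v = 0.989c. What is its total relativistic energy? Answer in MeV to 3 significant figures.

E ≈ 944 MeV

γ = 1/√(1 − 0.989²) = 6.7606
E = γm₀c² = 6.7606 × 139.6 MeV = 944 MeV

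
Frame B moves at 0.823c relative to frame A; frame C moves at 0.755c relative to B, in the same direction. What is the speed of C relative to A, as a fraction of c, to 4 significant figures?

u ≈ 0.9733c

Compose boost 2: (0.755 + 0.823)/(1 + 0.755×0.823) = 1.578/1.62136 = 0.9733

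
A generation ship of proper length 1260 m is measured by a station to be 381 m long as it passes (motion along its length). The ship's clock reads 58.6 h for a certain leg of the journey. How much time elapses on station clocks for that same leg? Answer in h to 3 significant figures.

Δt ≈ 194 h

Length contraction ⇒ γ = L₀/L = 1260/381 = 3.3071
Time dilation: Δt = γτ₀ = 3.3071 × 58.6 h = 194 h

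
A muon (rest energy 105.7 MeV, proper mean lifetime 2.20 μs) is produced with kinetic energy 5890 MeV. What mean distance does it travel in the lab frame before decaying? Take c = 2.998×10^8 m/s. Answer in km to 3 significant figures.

γ = 1 + K/(m₀c²) = 1 + 5890/105.7 = 56.724
β = √(1 − 1/γ²) = 0.99984
Dilated lifetime: γτ₀ = 56.724 × 2.20 μs = 124.79 μs
d = βc·γτ₀ = 0.99984 × (2.998×10^8 m/s) × 0.00012479 s = 37.4 km

d ≈ 37.4 km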